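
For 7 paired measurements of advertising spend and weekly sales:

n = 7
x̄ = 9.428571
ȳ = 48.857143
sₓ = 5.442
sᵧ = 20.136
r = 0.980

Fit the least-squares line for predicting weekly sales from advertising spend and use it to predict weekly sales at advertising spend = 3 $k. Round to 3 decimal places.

25.546

b = r · sᵧ/sₓ = 0.98 · 20.136/5.442 = 3.626108
a = ȳ − b·x̄ = 48.857143 − 3.626108·9.428571 = 14.668126
ŷ(3) = a + b·3 = 14.668126 + 3.626108·3 = 25.546450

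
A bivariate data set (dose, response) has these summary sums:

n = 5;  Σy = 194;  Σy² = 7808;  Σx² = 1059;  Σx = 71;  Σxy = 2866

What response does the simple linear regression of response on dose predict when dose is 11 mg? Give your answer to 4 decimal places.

31.7953

Sxx = Σx² − (Σx)²/n = 1059 − 1008.2 = 50.8
Sxy = Σxy − (Σx)(Σy)/n = 2866 − 2754.8 = 111.2
b = Sxy/Sxx = 111.2/50.8 = 2.188976
a = ȳ − b·x̄ = 38.8 − 2.188976·14.2 = 7.716535
ŷ(11) = a + b·11 = 7.716535 + 2.188976·11 = 31.795276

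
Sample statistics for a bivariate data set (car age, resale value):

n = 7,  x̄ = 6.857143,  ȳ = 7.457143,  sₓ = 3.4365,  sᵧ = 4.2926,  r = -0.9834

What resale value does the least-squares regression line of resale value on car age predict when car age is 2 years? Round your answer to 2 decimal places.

13.42

b = r · sᵧ/sₓ = -0.9834 · 4.2926/3.4365 = -1.228384
a = ȳ − b·x̄ = 7.457143 − (-1.228384)·6.857143 = 15.880350
ŷ(2) = a + b·2 = 15.880350 + (-1.228384)·2 = 13.423581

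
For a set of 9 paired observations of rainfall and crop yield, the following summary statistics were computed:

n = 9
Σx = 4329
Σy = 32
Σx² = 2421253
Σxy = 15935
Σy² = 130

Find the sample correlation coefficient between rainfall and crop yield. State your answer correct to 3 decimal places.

0.232

Sxx = Σx² − (Σx)²/n = 2421253 − 2082249 = 339004
Sxy = Σxy − (Σx)(Σy)/n = 15935 − 15392 = 543
Syy = Σy² − (Σy)²/n = 130 − 113.777778 = 16.222222
r = Sxy/√(Sxx·Syy) = 543/√(5499398.222222) = 543/2345.079577 = 0.231549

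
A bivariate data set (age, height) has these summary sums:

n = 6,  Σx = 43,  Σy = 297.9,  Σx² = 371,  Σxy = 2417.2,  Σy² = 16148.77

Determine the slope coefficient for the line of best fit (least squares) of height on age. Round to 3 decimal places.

Sxx = Σx² − (Σx)²/n = 371 − 308.166667 = 62.833333
Sxy = Σxy − (Σx)(Σy)/n = 2417.2 − 2134.95 = 282.25
b = Sxy/Sxx = 282.25/62.833333 = 4.492042

4.492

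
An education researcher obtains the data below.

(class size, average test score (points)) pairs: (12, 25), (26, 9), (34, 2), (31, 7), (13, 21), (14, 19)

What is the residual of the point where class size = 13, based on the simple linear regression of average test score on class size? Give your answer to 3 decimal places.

n = 6, Σx = 130, Σy = 83, Σxy = 1358, Σx² = 3302
Sxx = Σx² − (Σx)²/n = 3302 − 2816.666667 = 485.333333
Sxy = Σxy − (Σx)(Σy)/n = 1358 − 1798.333333 = -440.333333
b = Sxy/Sxx = -440.333333/485.333333 = -0.907280
a = ȳ − b·x̄ = 13.833333 − (-0.907280)·21.666667 = 33.491071
ŷ(13) = 33.491071 + (-0.907280)·13 = 21.696429
residual = y − ŷ = 21 − 21.696429 = -0.696429

-0.696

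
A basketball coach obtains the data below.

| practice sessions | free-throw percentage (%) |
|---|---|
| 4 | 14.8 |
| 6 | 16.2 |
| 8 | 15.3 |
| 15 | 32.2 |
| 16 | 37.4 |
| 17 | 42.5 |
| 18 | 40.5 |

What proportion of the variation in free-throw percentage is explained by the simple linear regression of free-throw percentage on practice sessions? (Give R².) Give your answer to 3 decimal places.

0.945

n = 7, Σx = 84, Σy = 198.9, Σxy = 2811.7, Σx² = 1210, Σy² = 6597.67
Sxx = Σx² − (Σx)²/n = 1210 − 1008 = 202
Sxy = Σxy − (Σx)(Σy)/n = 2811.7 − 2386.8 = 424.9
Syy = Σy² − (Σy)²/n = 6597.67 − 5651.601429 = 946.068571
R² = Sxy²/(Sxx·Syy) = (424.9)²/(202·946.068571) = 0.944712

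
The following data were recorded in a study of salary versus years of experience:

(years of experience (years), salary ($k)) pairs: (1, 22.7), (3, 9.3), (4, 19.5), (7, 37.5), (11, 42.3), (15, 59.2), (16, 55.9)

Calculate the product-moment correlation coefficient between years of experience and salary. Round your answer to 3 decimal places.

0.938

n = 7, Σx = 57, Σy = 246.4, Σxy = 2638.8, Σx² = 677, Σy² = 10807.02
Sxx = Σx² − (Σx)²/n = 677 − 464.142857 = 212.857143
Sxy = Σxy − (Σx)(Σy)/n = 2638.8 − 2006.4 = 632.4
Syy = Σy² − (Σy)²/n = 10807.02 − 8673.28 = 2133.74
r = Sxy/√(Sxx·Syy) = 632.4/√(454181.8) = 632.4/673.930115 = 0.938376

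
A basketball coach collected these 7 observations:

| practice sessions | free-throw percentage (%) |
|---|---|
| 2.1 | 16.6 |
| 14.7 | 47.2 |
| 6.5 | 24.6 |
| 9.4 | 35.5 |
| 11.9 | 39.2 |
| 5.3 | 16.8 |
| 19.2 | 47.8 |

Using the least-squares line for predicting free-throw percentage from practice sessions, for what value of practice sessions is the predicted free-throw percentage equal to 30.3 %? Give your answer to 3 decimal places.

8.840

n = 7, Σx = 69.1, Σy = 227.7, Σxy = 2695.58, Σx² = 889.45
Sxx = Σx² − (Σx)²/n = 889.45 − 682.115714 = 207.334286
Sxy = Σxy − (Σx)(Σy)/n = 2695.58 − 2247.724286 = 447.855714
b = Sxy/Sxx = 447.855714/207.334286 = 2.160066
a = ȳ − b·x̄ = 32.528571 − 2.160066·9.871429 = 11.205635
Set a + b·x = 30.3: x = (30.3 − 11.205635) / 2.160066 = 8.839714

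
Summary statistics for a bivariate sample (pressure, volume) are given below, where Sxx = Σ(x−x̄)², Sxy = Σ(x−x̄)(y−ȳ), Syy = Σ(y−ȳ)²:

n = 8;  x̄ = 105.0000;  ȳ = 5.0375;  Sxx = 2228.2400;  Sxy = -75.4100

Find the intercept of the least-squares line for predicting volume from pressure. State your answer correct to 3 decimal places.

b = Sxy/Sxx = -75.41/2228.24 = -0.033843
a = ȳ − b·x̄ = 5.0375 − (-0.033843)·105 = 8.591000

8.591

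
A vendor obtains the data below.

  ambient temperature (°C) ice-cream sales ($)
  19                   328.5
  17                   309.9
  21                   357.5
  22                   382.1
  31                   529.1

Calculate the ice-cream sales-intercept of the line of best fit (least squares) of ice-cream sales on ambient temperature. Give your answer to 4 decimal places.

26.8786

n = 5, Σx = 110, Σy = 1907.1, Σxy = 43825.6, Σx² = 2536
Sxx = Σx² − (Σx)²/n = 2536 − 2420 = 116
Sxy = Σxy − (Σx)(Σy)/n = 43825.6 − 41956.2 = 1869.4
b = Sxy/Sxx = 1869.4/116 = 16.115517
a = ȳ − b·x̄ = 381.42 − 16.115517·22 = 26.878621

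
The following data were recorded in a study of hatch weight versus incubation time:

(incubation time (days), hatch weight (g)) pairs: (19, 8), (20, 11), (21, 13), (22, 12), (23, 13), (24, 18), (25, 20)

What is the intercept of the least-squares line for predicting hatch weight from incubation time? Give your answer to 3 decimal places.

-25.714

n = 7, Σx = 154, Σy = 95, Σxy = 2140, Σx² = 3416
Sxx = Σx² − (Σx)²/n = 3416 − 3388 = 28
Sxy = Σxy − (Σx)(Σy)/n = 2140 − 2090 = 50
b = Sxy/Sxx = 50/28 = 1.785714
a = ȳ − b·x̄ = 13.571429 − 1.785714·22 = -25.714286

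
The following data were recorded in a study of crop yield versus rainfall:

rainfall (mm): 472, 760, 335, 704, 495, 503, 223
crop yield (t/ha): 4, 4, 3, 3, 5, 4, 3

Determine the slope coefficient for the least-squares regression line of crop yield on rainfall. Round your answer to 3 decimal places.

n = 7, Σx = 3492, Σy = 26, Σxy = 13201, Σx² = 1955988
Sxx = Σx² − (Σx)²/n = 1955988 − 1742009.142857 = 213978.857143
Sxy = Σxy − (Σx)(Σy)/n = 13201 − 12970.285714 = 230.714286
b = Sxy/Sxx = 230.714286/213978.857143 = 0.001078

0.001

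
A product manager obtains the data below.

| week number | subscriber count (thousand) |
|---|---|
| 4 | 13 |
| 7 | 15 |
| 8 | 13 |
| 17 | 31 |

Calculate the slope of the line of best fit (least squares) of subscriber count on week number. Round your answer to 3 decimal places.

n = 4, Σx = 36, Σy = 72, Σxy = 788, Σx² = 418
Sxx = Σx² − (Σx)²/n = 418 − 324 = 94
Sxy = Σxy − (Σx)(Σy)/n = 788 − 648 = 140
b = Sxy/Sxx = 140/94 = 1.489362

1.489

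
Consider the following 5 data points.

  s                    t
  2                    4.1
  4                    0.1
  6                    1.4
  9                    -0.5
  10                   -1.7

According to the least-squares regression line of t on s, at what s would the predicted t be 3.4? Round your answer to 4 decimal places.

1.4363

n = 5, Σx = 31, Σy = 3.4, Σxy = -4.5, Σx² = 237
Sxx = Σx² − (Σx)²/n = 237 − 192.2 = 44.8
Sxy = Σxy − (Σx)(Σy)/n = -4.5 − 21.08 = -25.58
b = Sxy/Sxx = -25.58/44.8 = -0.570982
a = ȳ − b·x̄ = 0.68 − (-0.570982)·6.2 = 4.220089
Set a + b·x = 3.4: x = (3.4 − 4.220089) / (-0.570982) = 1.436278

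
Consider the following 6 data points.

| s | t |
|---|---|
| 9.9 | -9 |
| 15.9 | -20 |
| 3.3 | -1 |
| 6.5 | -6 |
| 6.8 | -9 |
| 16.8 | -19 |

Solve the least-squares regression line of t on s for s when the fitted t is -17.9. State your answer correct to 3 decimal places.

15.276

n = 6, Σx = 59.2, Σy = -64, Σxy = -829.8, Σx² = 732.44
Sxx = Σx² − (Σx)²/n = 732.44 − 584.106667 = 148.333333
Sxy = Σxy − (Σx)(Σy)/n = -829.8 − (-631.466667) = -198.333333
b = Sxy/Sxx = -198.333333/148.333333 = -1.337079
a = ȳ − b·x̄ = -10.666667 − (-1.337079)·9.866667 = 2.525843
Set a + b·x = -17.9: x = (-17.9 − 2.525843) / (-1.337079) = 15.276471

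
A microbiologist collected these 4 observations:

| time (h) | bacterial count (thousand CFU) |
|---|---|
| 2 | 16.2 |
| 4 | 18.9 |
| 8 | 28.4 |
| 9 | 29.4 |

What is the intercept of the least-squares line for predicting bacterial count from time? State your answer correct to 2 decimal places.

n = 4, Σx = 23, Σy = 92.9, Σxy = 599.8, Σx² = 165
Sxx = Σx² − (Σx)²/n = 165 − 132.25 = 32.75
Sxy = Σxy − (Σx)(Σy)/n = 599.8 − 534.175 = 65.625
b = Sxy/Sxx = 65.625/32.75 = 2.003817
a = ȳ − b·x̄ = 23.225 − 2.003817·5.75 = 11.703053

11.70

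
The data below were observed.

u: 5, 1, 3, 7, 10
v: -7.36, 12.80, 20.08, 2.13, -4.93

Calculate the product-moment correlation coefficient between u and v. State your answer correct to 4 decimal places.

n = 5, Σx = 26, Σy = 22.72, Σxy = 1.85, Σx² = 184, Σy² = 650.0578
Sxx = Σx² − (Σx)²/n = 184 − 135.2 = 48.8
Sxy = Σxy − (Σx)(Σy)/n = 1.85 − 118.144 = -116.294
Syy = Σy² − (Σy)²/n = 650.0578 − 103.23968 = 546.81812
r = Sxy/√(Sxx·Syy) = -116.294/√(26684.724256) = -116.294/163.354597 = -0.711911

-0.7119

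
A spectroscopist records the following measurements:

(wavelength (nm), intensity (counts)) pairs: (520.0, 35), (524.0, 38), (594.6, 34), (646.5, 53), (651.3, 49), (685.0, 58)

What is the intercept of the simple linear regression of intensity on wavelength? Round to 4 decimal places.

-32.5912

n = 6, Σx = 3621.4, Σy = 267, Σxy = 164236.6, Σx² = 2209904.1
Sxx = Σx² − (Σx)²/n = 2209904.1 − 2185756.326667 = 24147.773333
Sxy = Σxy − (Σx)(Σy)/n = 164236.6 − 161152.3 = 3084.3
b = Sxy/Sxx = 3084.3/24147.773333 = 0.127726
a = ȳ − b·x̄ = 44.5 − 0.127726·603.566667 = -32.591194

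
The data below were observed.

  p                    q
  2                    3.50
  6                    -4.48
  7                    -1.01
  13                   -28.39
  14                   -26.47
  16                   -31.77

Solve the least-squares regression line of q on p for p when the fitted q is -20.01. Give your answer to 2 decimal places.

n = 6, Σx = 58, Σy = -88.62, Σxy = -1274.92, Σx² = 710
Sxx = Σx² − (Σx)²/n = 710 − 560.666667 = 149.333333
Sxy = Σxy − (Σx)(Σy)/n = -1274.92 − (-856.66) = -418.26
b = Sxy/Sxx = -418.26/149.333333 = -2.800848
a = ȳ − b·x̄ = -14.77 − (-2.800848)·9.666667 = 12.304866
Set a + b·x = -20.01: x = (-20.01 − 12.304866) / (-2.800848) = 11.537528

11.54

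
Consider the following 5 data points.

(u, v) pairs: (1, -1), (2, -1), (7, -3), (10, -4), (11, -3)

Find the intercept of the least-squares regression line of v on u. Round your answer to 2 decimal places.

-0.71

n = 5, Σx = 31, Σy = -12, Σxy = -97, Σx² = 275
Sxx = Σx² − (Σx)²/n = 275 − 192.2 = 82.8
Sxy = Σxy − (Σx)(Σy)/n = -97 − (-74.4) = -22.6
b = Sxy/Sxx = -22.6/82.8 = -0.272947
a = ȳ − b·x̄ = -2.4 − (-0.272947)·6.2 = -0.707729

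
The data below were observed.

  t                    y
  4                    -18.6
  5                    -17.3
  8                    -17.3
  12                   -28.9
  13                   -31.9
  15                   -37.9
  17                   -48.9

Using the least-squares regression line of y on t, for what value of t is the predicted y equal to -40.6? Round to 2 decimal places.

15.85

n = 7, Σx = 74, Σy = -200.8, Σxy = -2460.6, Σx² = 932
Sxx = Σx² − (Σx)²/n = 932 − 782.285714 = 149.714286
Sxy = Σxy − (Σx)(Σy)/n = -2460.6 − (-2122.742857) = -337.857143
b = Sxy/Sxx = -337.857143/149.714286 = -2.256679
a = ȳ − b·x̄ = -28.685714 − (-2.256679)·10.571429 = -4.829389
Set a + b·x = -40.6: x = (-40.6 − (-4.829389)) / (-2.256679) = 15.850994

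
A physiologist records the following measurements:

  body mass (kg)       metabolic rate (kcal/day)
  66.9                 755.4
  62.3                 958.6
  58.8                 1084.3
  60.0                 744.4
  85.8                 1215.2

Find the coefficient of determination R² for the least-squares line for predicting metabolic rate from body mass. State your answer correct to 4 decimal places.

0.3396

n = 5, Σx = 333.8, Σy = 4757.9, Σxy = 322942.04, Σx² = 22775.98, Σy² = 4696092.01
Sxx = Σx² − (Σx)²/n = 22775.98 − 22284.488 = 491.492
Sxy = Σxy − (Σx)(Σy)/n = 322942.04 − 317637.404 = 5304.636
Syy = Σy² − (Σy)²/n = 4696092.01 − 4527522.482 = 168569.528
R² = Sxy²/(Sxx·Syy) = (5304.636)²/(491.492·168569.528) = 0.339638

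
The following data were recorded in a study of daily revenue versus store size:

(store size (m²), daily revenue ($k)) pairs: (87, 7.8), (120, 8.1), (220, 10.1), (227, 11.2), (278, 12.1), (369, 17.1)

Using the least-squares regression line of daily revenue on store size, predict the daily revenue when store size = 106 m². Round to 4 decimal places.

n = 6, Σx = 1301, Σy = 66.4, Σxy = 16088.7, Σx² = 335343
Sxx = Σx² − (Σx)²/n = 335343 − 282100.166667 = 53242.833333
Sxy = Σxy − (Σx)(Σy)/n = 16088.7 − 14397.733333 = 1690.966667
b = Sxy/Sxx = 1690.966667/53242.833333 = 0.031760
a = ȳ − b·x̄ = 11.066667 − 0.031760·216.833333 = 4.180145
ŷ(106) = a + b·106 = 4.180145 + 0.031760·106 = 7.546654

7.5467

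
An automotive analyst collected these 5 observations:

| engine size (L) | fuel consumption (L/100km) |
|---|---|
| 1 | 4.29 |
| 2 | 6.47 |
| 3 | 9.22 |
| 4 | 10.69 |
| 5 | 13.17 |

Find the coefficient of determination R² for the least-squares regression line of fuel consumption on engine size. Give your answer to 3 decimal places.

0.994

n = 5, Σx = 15, Σy = 43.84, Σxy = 153.5, Σx² = 55, Σy² = 432.9984
Sxx = Σx² − (Σx)²/n = 55 − 45 = 10
Sxy = Σxy − (Σx)(Σy)/n = 153.5 − 131.52 = 21.98
Syy = Σy² − (Σy)²/n = 432.9984 − 384.38912 = 48.60928
R² = Sxy²/(Sxx·Syy) = (21.98)²/(10·48.60928) = 0.993885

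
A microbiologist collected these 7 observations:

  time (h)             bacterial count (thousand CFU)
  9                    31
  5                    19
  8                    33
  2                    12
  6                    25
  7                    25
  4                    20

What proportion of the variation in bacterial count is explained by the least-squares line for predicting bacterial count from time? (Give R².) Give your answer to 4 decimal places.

n = 7, Σx = 41, Σy = 165, Σxy = 1067, Σx² = 275, Σy² = 4205
Sxx = Σx² − (Σx)²/n = 275 − 240.142857 = 34.857143
Sxy = Σxy − (Σx)(Σy)/n = 1067 − 966.428571 = 100.571429
Syy = Σy² − (Σy)²/n = 4205 − 3889.285714 = 315.714286
R² = Sxy²/(Sxx·Syy) = (100.571429)²/(34.857143·315.714286) = 0.919101

0.9191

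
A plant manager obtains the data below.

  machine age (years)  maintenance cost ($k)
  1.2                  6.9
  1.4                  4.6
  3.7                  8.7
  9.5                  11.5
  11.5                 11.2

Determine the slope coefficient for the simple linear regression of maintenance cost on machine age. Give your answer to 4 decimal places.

n = 5, Σx = 27.3, Σy = 42.9, Σxy = 284.96, Σx² = 239.59
Sxx = Σx² − (Σx)²/n = 239.59 − 149.058 = 90.532
Sxy = Σxy − (Σx)(Σy)/n = 284.96 − 234.234 = 50.726
b = Sxy/Sxx = 50.726/90.532 = 0.560310

0.5603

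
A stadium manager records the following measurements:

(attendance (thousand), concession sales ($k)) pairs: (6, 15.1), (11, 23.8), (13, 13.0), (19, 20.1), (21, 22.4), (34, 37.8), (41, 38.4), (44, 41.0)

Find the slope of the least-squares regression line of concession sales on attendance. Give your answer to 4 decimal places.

0.7231

n = 8, Σx = 189, Σy = 211.6, Σxy = 6037.3, Σx² = 5901
Sxx = Σx² − (Σx)²/n = 5901 − 4465.125 = 1435.875
Sxy = Σxy − (Σx)(Σy)/n = 6037.3 − 4999.05 = 1038.25
b = Sxy/Sxx = 1038.25/1435.875 = 0.723078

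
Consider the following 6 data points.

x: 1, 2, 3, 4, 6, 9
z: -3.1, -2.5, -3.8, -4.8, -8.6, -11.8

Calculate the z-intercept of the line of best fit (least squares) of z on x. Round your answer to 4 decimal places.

n = 6, Σx = 25, Σy = -34.6, Σxy = -196.5, Σx² = 147
Sxx = Σx² − (Σx)²/n = 147 − 104.166667 = 42.833333
Sxy = Σxy − (Σx)(Σy)/n = -196.5 − (-144.166667) = -52.333333
b = Sxy/Sxx = -52.333333/42.833333 = -1.221790
a = ȳ − b·x̄ = -5.766667 − (-1.221790)·4.166667 = -0.675875

-0.6759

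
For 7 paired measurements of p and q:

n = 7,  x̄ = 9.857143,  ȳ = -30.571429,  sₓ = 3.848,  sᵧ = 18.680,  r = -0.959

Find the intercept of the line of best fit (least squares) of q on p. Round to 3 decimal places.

15.318

b = r · sᵧ/sₓ = -0.959 · 18.68/3.848 = -4.655437
a = ȳ − b·x̄ = -30.571429 − (-4.655437)·9.857143 = 15.317875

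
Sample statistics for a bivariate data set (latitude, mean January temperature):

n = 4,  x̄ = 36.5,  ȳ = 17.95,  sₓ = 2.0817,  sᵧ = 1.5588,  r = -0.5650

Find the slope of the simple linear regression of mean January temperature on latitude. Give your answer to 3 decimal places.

b = r · sᵧ/sₓ = -0.565 · 1.5588/2.0817 = -0.423078

-0.423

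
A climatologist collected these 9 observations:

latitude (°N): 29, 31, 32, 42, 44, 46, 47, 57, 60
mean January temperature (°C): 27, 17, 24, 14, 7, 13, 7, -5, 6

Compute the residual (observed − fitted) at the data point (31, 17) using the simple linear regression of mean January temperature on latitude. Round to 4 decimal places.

-4.7606

n = 9, Σx = 388, Σy = 110, Σxy = 3976, Σx² = 17700
Sxx = Σx² − (Σx)²/n = 17700 − 16727.111111 = 972.888889
Sxy = Σxy − (Σx)(Σy)/n = 3976 − 4742.222222 = -766.222222
b = Sxy/Sxx = -766.222222/972.888889 = -0.787574
a = ȳ − b·x̄ = 12.222222 − (-0.787574)·43.111111 = 46.175423
ŷ(31) = 46.175423 + (-0.787574)·31 = 21.760621
residual = y − ŷ = 17 − 21.760621 = -4.760621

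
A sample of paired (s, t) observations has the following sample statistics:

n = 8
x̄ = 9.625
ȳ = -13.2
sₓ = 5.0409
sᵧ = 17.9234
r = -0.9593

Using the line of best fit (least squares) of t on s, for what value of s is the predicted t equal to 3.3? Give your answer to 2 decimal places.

4.79

b = r · sᵧ/sₓ = -0.9593 · 17.9234/5.0409 = -3.410883
a = ȳ − b·x̄ = -13.2 − (-3.410883)·9.625 = 19.629744
Set a + b·x = 3.3: x = (3.3 − 19.629744) / (-3.410883) = 4.787542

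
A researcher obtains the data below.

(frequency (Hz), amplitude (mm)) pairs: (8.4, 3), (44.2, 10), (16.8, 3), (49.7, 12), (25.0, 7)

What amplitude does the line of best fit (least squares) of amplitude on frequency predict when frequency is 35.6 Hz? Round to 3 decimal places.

n = 5, Σx = 144.1, Σy = 35, Σxy = 1289, Σx² = 5401.53
Sxx = Σx² − (Σx)²/n = 5401.53 − 4152.962 = 1248.568
Sxy = Σxy − (Σx)(Σy)/n = 1289 − 1008.7 = 280.3
b = Sxy/Sxx = 280.3/1248.568 = 0.224497
a = ȳ − b·x̄ = 7 − 0.224497·28.82 = 0.529991
ŷ(35.6) = a + b·35.6 = 0.529991 + 0.224497·35.6 = 8.522091

8.522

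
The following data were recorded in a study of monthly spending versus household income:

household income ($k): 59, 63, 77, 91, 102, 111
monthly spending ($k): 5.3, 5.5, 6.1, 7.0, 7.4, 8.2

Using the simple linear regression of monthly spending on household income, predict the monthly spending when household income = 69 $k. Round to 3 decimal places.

5.784

n = 6, Σx = 503, Σy = 39.5, Σxy = 3430.9, Σx² = 44385
Sxx = Σx² − (Σx)²/n = 44385 − 42168.166667 = 2216.833333
Sxy = Σxy − (Σx)(Σy)/n = 3430.9 − 3311.416667 = 119.483333
b = Sxy/Sxx = 119.483333/2216.833333 = 0.053898
a = ȳ − b·x̄ = 6.583333 − 0.053898·83.833333 = 2.064867
ŷ(69) = a + b·69 = 2.064867 + 0.053898·69 = 5.783843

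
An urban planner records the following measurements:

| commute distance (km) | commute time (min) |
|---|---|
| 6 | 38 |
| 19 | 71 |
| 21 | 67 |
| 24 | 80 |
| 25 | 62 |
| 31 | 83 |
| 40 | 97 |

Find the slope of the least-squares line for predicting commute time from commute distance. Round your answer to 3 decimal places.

n = 7, Σx = 166, Σy = 498, Σxy = 12907, Σx² = 4600
Sxx = Σx² − (Σx)²/n = 4600 − 3936.571429 = 663.428571
Sxy = Σxy − (Σx)(Σy)/n = 12907 − 11809.714286 = 1097.285714
b = Sxy/Sxx = 1097.285714/663.428571 = 1.653962

1.654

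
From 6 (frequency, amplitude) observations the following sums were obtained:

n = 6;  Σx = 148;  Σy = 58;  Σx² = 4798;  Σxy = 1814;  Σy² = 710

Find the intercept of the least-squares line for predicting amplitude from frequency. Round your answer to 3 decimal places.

Sxx = Σx² − (Σx)²/n = 4798 − 3650.666667 = 1147.333333
Sxy = Σxy − (Σx)(Σy)/n = 1814 − 1430.666667 = 383.333333
b = Sxy/Sxx = 383.333333/1147.333333 = 0.334108
a = ȳ − b·x̄ = 9.666667 − 0.334108·24.666667 = 1.425334

1.425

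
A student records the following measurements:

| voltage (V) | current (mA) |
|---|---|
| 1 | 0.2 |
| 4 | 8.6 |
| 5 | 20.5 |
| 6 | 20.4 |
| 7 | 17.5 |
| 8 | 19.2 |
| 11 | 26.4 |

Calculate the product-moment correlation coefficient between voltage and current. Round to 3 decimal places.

n = 7, Σx = 42, Σy = 112.8, Σxy = 826, Σx² = 312, Σy² = 2282.26
Sxx = Σx² − (Σx)²/n = 312 − 252 = 60
Sxy = Σxy − (Σx)(Σy)/n = 826 − 676.8 = 149.2
Syy = Σy² − (Σy)²/n = 2282.26 − 1817.691429 = 464.568571
r = Sxy/√(Sxx·Syy) = 149.2/√(27874.114286) = 149.2/166.955426 = 0.893652

0.894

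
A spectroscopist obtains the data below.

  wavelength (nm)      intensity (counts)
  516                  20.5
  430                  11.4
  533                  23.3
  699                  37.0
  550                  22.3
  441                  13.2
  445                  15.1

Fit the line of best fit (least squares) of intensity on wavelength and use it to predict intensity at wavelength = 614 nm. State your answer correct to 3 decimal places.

29.328

n = 7, Σx = 3614, Σy = 142.8, Σxy = 78567.6, Σx² = 1918852
Sxx = Σx² − (Σx)²/n = 1918852 − 1865856.571429 = 52995.428571
Sxy = Σxy − (Σx)(Σy)/n = 78567.6 − 73725.6 = 4842
b = Sxy/Sxx = 4842/52995.428571 = 0.091366
a = ȳ − b·x̄ = 20.4 − 0.091366·516.285714 = -26.771152
ŷ(614) = a + b·614 = -26.771152 + 0.091366·614 = 29.327800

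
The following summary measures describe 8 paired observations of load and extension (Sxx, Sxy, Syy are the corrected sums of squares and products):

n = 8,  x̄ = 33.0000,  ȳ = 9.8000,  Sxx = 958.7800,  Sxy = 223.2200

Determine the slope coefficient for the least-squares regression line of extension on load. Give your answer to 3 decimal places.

b = Sxy/Sxx = 223.22/958.78 = 0.232817

0.233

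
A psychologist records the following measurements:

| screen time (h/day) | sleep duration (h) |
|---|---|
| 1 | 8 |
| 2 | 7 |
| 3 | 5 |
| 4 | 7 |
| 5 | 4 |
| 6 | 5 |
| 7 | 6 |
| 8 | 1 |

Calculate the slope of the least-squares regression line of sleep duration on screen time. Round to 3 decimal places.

n = 8, Σx = 36, Σy = 43, Σxy = 165, Σx² = 204
Sxx = Σx² − (Σx)²/n = 204 − 162 = 42
Sxy = Σxy − (Σx)(Σy)/n = 165 − 193.5 = -28.5
b = Sxy/Sxx = -28.5/42 = -0.678571

-0.679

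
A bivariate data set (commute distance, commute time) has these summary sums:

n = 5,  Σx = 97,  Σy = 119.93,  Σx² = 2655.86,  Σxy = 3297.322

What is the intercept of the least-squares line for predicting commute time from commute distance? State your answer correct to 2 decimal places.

Sxx = Σx² − (Σx)²/n = 2655.86 − 1881.8 = 774.06
Sxy = Σxy − (Σx)(Σy)/n = 3297.322 − 2326.642 = 970.68
b = Sxy/Sxx = 970.68/774.06 = 1.254011
a = ȳ − b·x̄ = 23.986 − 1.254011·19.4 = -0.341820

-0.34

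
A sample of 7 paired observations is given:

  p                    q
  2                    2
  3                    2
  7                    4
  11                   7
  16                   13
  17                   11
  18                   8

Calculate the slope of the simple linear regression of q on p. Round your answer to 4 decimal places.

n = 7, Σx = 74, Σy = 47, Σxy = 654, Σx² = 1052
Sxx = Σx² − (Σx)²/n = 1052 − 782.285714 = 269.714286
Sxy = Σxy − (Σx)(Σy)/n = 654 − 496.857143 = 157.142857
b = Sxy/Sxx = 157.142857/269.714286 = 0.582627

0.5826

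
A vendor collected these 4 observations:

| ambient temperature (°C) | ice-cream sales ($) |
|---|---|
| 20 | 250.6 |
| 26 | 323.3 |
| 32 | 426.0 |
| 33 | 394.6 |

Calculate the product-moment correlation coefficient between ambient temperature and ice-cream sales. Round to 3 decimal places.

n = 4, Σx = 111, Σy = 1394.5, Σxy = 40071.6, Σx² = 3189, Σy² = 504508.41
Sxx = Σx² − (Σx)²/n = 3189 − 3080.25 = 108.75
Sxy = Σxy − (Σx)(Σy)/n = 40071.6 − 38697.375 = 1374.225
Syy = Σy² − (Σy)²/n = 504508.41 − 486157.5625 = 18350.8475
r = Sxy/√(Sxx·Syy) = 1374.225/√(1995654.665625) = 1374.225/1412.676419 = 0.972781

0.973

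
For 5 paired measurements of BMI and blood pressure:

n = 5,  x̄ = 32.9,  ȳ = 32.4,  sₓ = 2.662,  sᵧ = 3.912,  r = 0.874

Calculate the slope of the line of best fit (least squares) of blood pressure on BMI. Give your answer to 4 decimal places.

b = r · sᵧ/sₓ = 0.874 · 3.912/2.662 = 1.284406

1.2844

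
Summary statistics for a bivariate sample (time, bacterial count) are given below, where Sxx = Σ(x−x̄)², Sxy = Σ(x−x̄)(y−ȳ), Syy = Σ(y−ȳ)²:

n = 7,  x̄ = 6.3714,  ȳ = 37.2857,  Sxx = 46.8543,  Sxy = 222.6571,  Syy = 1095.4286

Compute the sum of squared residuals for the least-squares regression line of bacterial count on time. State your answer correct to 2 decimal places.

b = Sxy/Sxx = 222.6571/46.8543 = 4.752117
SSE = Syy − b·Sxy = 1095.4286 − 4.752117·222.6571 = 37.336084

37.34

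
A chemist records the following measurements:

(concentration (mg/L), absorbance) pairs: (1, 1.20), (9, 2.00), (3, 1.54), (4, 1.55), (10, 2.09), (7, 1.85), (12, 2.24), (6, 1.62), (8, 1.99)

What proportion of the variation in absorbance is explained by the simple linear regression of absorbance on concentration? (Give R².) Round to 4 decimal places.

0.9628

n = 9, Σx = 60, Σy = 16.08, Σxy = 116.39, Σx² = 500, Σy² = 29.6068
Sxx = Σx² − (Σx)²/n = 500 − 400 = 100
Sxy = Σxy − (Σx)(Σy)/n = 116.39 − 107.2 = 9.19
Syy = Σy² − (Σy)²/n = 29.6068 − 28.7296 = 0.8772
R² = Sxy²/(Sxx·Syy) = (9.19)²/(100·0.8772) = 0.962792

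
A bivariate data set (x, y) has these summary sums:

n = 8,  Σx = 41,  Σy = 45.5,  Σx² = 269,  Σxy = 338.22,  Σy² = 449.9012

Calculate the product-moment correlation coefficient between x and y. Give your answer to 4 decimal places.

Sxx = Σx² − (Σx)²/n = 269 − 210.125 = 58.875
Sxy = Σxy − (Σx)(Σy)/n = 338.22 − 233.1875 = 105.0325
Syy = Σy² − (Σy)²/n = 449.9012 − 258.78125 = 191.11995
r = Sxy/√(Sxx·Syy) = 105.0325/√(11252.187056) = 105.0325/106.076327 = 0.990160

0.9902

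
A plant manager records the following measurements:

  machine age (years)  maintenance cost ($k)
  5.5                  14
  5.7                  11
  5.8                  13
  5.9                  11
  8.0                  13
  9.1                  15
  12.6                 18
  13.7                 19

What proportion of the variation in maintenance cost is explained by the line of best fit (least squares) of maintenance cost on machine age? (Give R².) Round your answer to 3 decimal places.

n = 8, Σx = 66.3, Σy = 114, Σxy = 1007.6, Σx² = 624.45, Σy² = 1686
Sxx = Σx² − (Σx)²/n = 624.45 − 549.46125 = 74.98875
Sxy = Σxy − (Σx)(Σy)/n = 1007.6 − 944.775 = 62.825
Syy = Σy² − (Σy)²/n = 1686 − 1624.5 = 61.5
R² = Sxy²/(Sxx·Syy) = (62.825)²/(74.98875·61.5) = 0.855842

0.856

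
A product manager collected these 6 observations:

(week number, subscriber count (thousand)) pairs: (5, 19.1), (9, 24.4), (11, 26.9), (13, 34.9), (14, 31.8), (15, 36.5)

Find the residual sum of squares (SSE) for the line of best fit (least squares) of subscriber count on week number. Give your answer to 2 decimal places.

n = 6, Σx = 67, Σy = 173.6, Σxy = 2057.4, Σx² = 817, Σy² = 5245.28
Sxx = Σx² − (Σx)²/n = 817 − 748.166667 = 68.833333
Sxy = Σxy − (Σx)(Σy)/n = 2057.4 − 1938.533333 = 118.866667
Syy = Σy² − (Σy)²/n = 5245.28 − 5022.826667 = 222.453333
b = Sxy/Sxx = 118.866667/68.833333 = 1.726877
SSE = Syy − b·Sxy = 222.453333 − 1.726877·118.866667 = 17.185278

17.19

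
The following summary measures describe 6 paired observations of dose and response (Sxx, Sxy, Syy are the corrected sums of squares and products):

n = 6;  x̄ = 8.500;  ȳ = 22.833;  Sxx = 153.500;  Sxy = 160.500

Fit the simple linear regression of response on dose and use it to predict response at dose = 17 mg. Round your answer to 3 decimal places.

31.721

b = Sxy/Sxx = 160.5/153.5 = 1.045603
a = ȳ − b·x̄ = 22.833 − 1.045603·8.5 = 13.945378
ŷ(17) = a + b·17 = 13.945378 + 1.045603·17 = 31.720622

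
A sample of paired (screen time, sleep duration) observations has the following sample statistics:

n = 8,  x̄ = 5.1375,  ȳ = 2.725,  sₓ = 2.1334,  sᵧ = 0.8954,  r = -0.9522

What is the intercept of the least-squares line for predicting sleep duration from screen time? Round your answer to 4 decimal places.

4.7782

b = r · sᵧ/sₓ = -0.9522 · 0.8954/2.1334 = -0.399644
a = ȳ − b·x̄ = 2.725 − (-0.399644)·5.1375 = 4.778170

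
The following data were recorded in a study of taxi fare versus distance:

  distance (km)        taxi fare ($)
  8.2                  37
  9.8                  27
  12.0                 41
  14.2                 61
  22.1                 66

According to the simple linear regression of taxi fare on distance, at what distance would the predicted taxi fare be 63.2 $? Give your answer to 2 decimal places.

19.70

n = 5, Σx = 66.3, Σy = 232, Σxy = 3384.8, Σx² = 997.33
Sxx = Σx² − (Σx)²/n = 997.33 − 879.138 = 118.192
Sxy = Σxy − (Σx)(Σy)/n = 3384.8 − 3076.32 = 308.48
b = Sxy/Sxx = 308.48/118.192 = 2.609991
a = ȳ − b·x̄ = 46.4 − 2.609991·13.26 = 11.791526
Set a + b·x = 63.2: x = (63.2 − 11.791526) / 2.609991 = 19.696805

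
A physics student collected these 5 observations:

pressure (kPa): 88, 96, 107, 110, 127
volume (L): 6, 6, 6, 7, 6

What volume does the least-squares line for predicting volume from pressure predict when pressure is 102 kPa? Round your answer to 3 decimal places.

6.182

n = 5, Σx = 528, Σy = 31, Σxy = 3278, Σx² = 56638
Sxx = Σx² − (Σx)²/n = 56638 − 55756.8 = 881.2
Sxy = Σxy − (Σx)(Σy)/n = 3278 − 3273.6 = 4.4
b = Sxy/Sxx = 4.4/881.2 = 0.004993
a = ȳ − b·x̄ = 6.2 − 0.004993·105.6 = 5.672719
ŷ(102) = a + b·102 = 5.672719 + 0.004993·102 = 6.182025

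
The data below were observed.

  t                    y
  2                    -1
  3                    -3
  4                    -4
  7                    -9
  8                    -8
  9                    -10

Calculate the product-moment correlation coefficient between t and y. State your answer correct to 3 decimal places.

-0.978

n = 6, Σx = 33, Σy = -35, Σxy = -244, Σx² = 223, Σy² = 271
Sxx = Σx² − (Σx)²/n = 223 − 181.5 = 41.5
Sxy = Σxy − (Σx)(Σy)/n = -244 − (-192.5) = -51.5
Syy = Σy² − (Σy)²/n = 271 − 204.166667 = 66.833333
r = Sxy/√(Sxx·Syy) = -51.5/√(2773.583333) = -51.5/52.664821 = -0.977882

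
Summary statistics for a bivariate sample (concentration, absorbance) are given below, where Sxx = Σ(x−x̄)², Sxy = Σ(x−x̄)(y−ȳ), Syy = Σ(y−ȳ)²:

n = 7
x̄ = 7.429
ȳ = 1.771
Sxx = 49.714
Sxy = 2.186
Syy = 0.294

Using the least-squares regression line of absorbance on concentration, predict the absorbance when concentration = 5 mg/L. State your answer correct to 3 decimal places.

1.664

b = Sxy/Sxx = 2.186/49.714 = 0.043972
a = ȳ − b·x̄ = 1.771 − 0.043972·7.429 = 1.444336
ŷ(5) = a + b·5 = 1.444336 + 0.043972·5 = 1.664193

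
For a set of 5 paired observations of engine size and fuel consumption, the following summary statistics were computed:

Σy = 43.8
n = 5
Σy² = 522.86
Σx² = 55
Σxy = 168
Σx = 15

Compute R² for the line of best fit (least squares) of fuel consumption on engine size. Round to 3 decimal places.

0.963

Sxx = Σx² − (Σx)²/n = 55 − 45 = 10
Sxy = Σxy − (Σx)(Σy)/n = 168 − 131.4 = 36.6
Syy = Σy² − (Σy)²/n = 522.86 − 383.688 = 139.172
R² = Sxy²/(Sxx·Syy) = (36.6)²/(10·139.172) = 0.962521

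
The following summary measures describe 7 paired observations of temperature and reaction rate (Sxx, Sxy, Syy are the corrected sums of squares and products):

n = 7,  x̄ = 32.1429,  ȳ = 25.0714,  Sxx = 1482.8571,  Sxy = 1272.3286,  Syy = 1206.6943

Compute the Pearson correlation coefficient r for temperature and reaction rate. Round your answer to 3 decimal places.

r = Sxy/√(Sxx·Syy) = 1272.3286/√(1789355.210285) = 1272.3286/1337.667825 = 0.951154

0.951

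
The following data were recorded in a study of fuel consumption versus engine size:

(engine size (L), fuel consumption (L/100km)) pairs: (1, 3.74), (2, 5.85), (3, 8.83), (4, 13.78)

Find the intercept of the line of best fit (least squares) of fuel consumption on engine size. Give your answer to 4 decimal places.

-0.2250

n = 4, Σx = 10, Σy = 32.2, Σxy = 97.05, Σx² = 30
Sxx = Σx² − (Σx)²/n = 30 − 25 = 5
Sxy = Σxy − (Σx)(Σy)/n = 97.05 − 80.5 = 16.55
b = Sxy/Sxx = 16.55/5 = 3.31
a = ȳ − b·x̄ = 8.05 − 3.31·2.5 = -0.225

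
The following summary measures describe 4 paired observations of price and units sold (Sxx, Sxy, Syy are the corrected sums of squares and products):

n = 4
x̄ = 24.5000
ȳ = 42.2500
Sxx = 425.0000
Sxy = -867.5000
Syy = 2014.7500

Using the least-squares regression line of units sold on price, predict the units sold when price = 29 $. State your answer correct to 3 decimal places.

33.065

b = Sxy/Sxx = -867.5/425 = -2.041176
a = ȳ − b·x̄ = 42.25 − (-2.041176)·24.5 = 92.258824
ŷ(29) = a + b·29 = 92.258824 + (-2.041176)·29 = 33.064706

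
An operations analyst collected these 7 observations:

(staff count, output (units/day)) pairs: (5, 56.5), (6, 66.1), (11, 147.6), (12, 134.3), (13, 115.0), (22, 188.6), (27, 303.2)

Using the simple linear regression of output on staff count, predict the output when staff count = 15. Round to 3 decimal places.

n = 7, Σx = 96, Σy = 1011.3, Σxy = 17744.9, Σx² = 1708
Sxx = Σx² − (Σx)²/n = 1708 − 1316.571429 = 391.428571
Sxy = Σxy − (Σx)(Σy)/n = 17744.9 − 13869.257143 = 3875.642857
b = Sxy/Sxx = 3875.642857/391.428571 = 9.901277
a = ȳ − b·x̄ = 144.471429 − 9.901277·13.714286 = 8.682482
ŷ(15) = a + b·15 = 8.682482 + 9.901277·15 = 157.201642

157.202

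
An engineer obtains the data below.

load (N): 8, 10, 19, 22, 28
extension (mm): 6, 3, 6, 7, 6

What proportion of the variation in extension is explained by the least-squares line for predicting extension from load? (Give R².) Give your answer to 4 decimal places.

0.2796

n = 5, Σx = 87, Σy = 28, Σxy = 514, Σx² = 1793, Σy² = 166
Sxx = Σx² − (Σx)²/n = 1793 − 1513.8 = 279.2
Sxy = Σxy − (Σx)(Σy)/n = 514 − 487.2 = 26.8
Syy = Σy² − (Σy)²/n = 166 − 156.8 = 9.2
R² = Sxy²/(Sxx·Syy) = (26.8)²/(279.2·9.2) = 0.279619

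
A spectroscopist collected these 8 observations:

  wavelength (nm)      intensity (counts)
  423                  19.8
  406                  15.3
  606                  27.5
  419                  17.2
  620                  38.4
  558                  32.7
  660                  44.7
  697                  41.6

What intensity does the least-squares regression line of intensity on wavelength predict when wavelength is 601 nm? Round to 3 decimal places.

34.502

n = 8, Σx = 4389, Σy = 237.2, Σxy = 139010.8, Σx² = 2503735
Sxx = Σx² − (Σx)²/n = 2503735 − 2407915.125 = 95819.875
Sxy = Σxy − (Σx)(Σy)/n = 139010.8 − 130133.85 = 8876.95
b = Sxy/Sxx = 8876.95/95819.875 = 0.092642
a = ȳ − b·x̄ = 29.65 − 0.092642·548.625 = -21.175747
ŷ(601) = a + b·601 = -21.175747 + 0.092642·601 = 34.502128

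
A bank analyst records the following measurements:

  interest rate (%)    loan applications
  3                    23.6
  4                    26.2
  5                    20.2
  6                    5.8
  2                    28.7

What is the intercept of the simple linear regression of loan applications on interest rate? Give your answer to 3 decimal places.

n = 5, Σx = 20, Σy = 104.5, Σxy = 368.8, Σx² = 90
Sxx = Σx² − (Σx)²/n = 90 − 80 = 10
Sxy = Σxy − (Σx)(Σy)/n = 368.8 − 418 = -49.2
b = Sxy/Sxx = -49.2/10 = -4.92
a = ȳ − b·x̄ = 20.9 − (-4.92)·4 = 40.58

40.580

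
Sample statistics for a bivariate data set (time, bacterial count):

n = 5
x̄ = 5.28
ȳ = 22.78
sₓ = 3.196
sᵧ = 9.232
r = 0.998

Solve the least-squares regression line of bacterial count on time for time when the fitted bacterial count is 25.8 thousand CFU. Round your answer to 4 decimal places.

b = r · sᵧ/sₓ = 0.998 · 9.232/3.196 = 2.882834
a = ȳ − b·x̄ = 22.78 − 2.882834·5.28 = 7.558639
Set a + b·x = 25.8: x = (25.8 − 7.558639) / 2.882834 = 6.327580

6.3276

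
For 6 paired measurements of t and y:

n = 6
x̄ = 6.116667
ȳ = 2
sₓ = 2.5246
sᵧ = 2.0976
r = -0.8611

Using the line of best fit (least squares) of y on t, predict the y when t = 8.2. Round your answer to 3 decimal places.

0.509

b = r · sᵧ/sₓ = -0.8611 · 2.0976/2.5246 = -0.715457
a = ȳ − b·x̄ = 2 − (-0.715457)·6.116667 = 6.376214
ŷ(8.2) = a + b·8.2 = 6.376214 + (-0.715457)·8.2 = 0.509464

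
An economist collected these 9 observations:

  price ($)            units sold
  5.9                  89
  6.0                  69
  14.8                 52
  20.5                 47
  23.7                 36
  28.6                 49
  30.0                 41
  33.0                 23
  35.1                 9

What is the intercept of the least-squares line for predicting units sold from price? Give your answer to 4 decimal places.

n = 9, Σx = 197.6, Σy = 415, Σxy = 7231.7, Σx² = 5310.76
Sxx = Σx² − (Σx)²/n = 5310.76 − 4338.417778 = 972.342222
Sxy = Σxy − (Σx)(Σy)/n = 7231.7 − 9111.555556 = -1879.855556
b = Sxy/Sxx = -1879.855556/972.342222 = -1.933327
a = ȳ − b·x̄ = 46.111111 − (-1.933327)·21.955556 = 88.558381

88.5584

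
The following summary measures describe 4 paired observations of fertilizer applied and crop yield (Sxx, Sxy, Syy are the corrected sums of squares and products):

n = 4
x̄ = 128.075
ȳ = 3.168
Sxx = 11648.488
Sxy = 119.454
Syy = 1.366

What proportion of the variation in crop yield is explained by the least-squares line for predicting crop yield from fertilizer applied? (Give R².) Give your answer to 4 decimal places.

0.8968

R² = Sxy²/(Sxx·Syy) = (119.454)²/(11648.488·1.366) = 0.896770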